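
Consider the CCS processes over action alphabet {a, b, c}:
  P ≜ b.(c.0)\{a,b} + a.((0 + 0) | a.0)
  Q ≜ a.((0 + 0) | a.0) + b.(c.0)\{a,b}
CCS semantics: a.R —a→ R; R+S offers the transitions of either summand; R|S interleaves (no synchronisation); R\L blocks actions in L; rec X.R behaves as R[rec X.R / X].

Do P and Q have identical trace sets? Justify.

Reachable graph of P (5 states):
  m0 = b.(c.0)\{a,b} + a.((0 + 0) | a.0) → ··a··> m1, ··b··> m2
  m1 = (0 + 0) | a.0 → ··a··> m3
  m2 = (c.0)\{a,b} → ··c··> m4
  m3 = (0 + 0) | 0 → ∅
  m4 = 0\{a,b} → ∅
Reachable graph of Q (5 states):
  n0 = a.((0 + 0) | a.0) + b.(c.0)\{a,b} → ··a··> n1, ··b··> n2
  n1 = (0 + 0) | a.0 → ··a··> n3
  n2 = (c.0)\{a,b} → ··c··> n4
  n3 = (0 + 0) | 0 → ∅
  n4 = 0\{a,b} → ∅
Partition-refinement fixed point:
  B0 = {m0, n0}
  B1 = {m2, n2}
  B2 = {m3, m4, n3, n4}
  B3 = {m1, n1}
m0 ∈ B0, n0 ∈ B0 → same block
Bisimilar ⇒ trace-equivalent.

YES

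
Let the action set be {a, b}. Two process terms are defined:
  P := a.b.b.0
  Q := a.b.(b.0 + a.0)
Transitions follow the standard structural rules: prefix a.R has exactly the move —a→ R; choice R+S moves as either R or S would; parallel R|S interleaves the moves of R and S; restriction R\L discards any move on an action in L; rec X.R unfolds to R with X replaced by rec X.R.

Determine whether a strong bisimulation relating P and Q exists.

NO

LTS(P): 4 reachable states
  p0 = a.b.b.0 | --a--▸ p1
  p1 = b.b.0 | --b--▸ p2
  p2 = b.0 | --b--▸ p3
  p3 = 0 | ∅
LTS(Q): 4 reachable states
  q0 = a.b.(b.0 + a.0) | --a--▸ q1
  q1 = b.(b.0 + a.0) | --b--▸ q2
  q2 = b.0 + a.0 | --a--▸ q3, --b--▸ q3
  q3 = 0 | ∅
Partition-refinement fixed point:
  B0 = {p0}
  B1 = {p1}
  B2 = {p2}
  B3 = {p3, q3}
  B4 = {q0}
  B5 = {q1}
  B6 = {q2}
p0 ∈ B0, q0 ∈ B4 → different blocks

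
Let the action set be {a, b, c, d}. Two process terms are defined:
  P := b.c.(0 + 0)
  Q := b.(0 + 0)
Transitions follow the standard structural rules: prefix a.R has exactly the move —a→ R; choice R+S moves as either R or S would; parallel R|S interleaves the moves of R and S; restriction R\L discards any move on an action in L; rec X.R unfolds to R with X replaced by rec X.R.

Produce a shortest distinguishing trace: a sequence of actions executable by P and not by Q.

bc

Reachable graph of P (3 states):
  u0 = b.c.(0 + 0) | —b→ u1
  u1 = c.(0 + 0) | —c→ u2
  u2 = 0 + 0 | stopped
Reachable graph of Q (2 states):
  v0 = b.(0 + 0) | —b→ v1
  v1 = 0 + 0 | stopped
Executing bc from P (initial set {u0}):
  [1] b ⇒ {u1}
  [2] c ⇒ {u2}
  ✓ P
Executing bc from Q (initial set {v0}):
  [1] b ⇒ {v1}
  [2] c ⇒ ∅  — Q cannot continue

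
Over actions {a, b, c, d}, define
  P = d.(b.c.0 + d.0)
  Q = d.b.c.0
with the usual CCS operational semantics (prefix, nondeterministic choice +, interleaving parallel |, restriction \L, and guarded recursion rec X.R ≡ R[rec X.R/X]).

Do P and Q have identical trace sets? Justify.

traces(P) ≠ traces(Q) — witness ⟨dd⟩

Reachable graph of P (4 states):
  s0 = d.(b.c.0 + d.0) → =d=> s1
  s1 = b.c.0 + d.0 → =b=> s2, =d=> s3
  s2 = c.0 → =c=> s3
  s3 = 0 → ∅
Reachable graph of Q (4 states):
  t0 = d.b.c.0 → =d=> t1
  t1 = b.c.0 → =b=> t2
  t2 = c.0 → =c=> t3
  t3 = 0 → ∅
Executing dd from P (initial set {s0}):
  [1] d ⇒ {s1}
  [2] d ⇒ {s3}
  — P admits the full trace.
Executing dd from Q (initial set {t0}):
  [1] d ⇒ {t1}
  [2] d ⇒ no successor for Q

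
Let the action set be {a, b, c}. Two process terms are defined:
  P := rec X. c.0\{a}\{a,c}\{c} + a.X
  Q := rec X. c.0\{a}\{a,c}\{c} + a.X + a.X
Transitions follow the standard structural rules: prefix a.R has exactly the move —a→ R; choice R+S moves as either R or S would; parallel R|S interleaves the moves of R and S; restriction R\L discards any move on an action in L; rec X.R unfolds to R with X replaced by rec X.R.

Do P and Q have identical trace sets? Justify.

LTS(P): 2 reachable states
  m0 = rec X. c.0\{a}\{a,c}\{c} + a.X → =a=> m0, =c=> m1
  m1 = 0\{a}\{a,c}\{c} → ∅
LTS(Q): 2 reachable states
  n0 = rec X. c.0\{a}\{a,c}\{c} + a.X + a.X → =a=> n0, =c=> n1
  n1 = 0\{a}\{a,c}\{c} → ∅
Partition-refinement fixed point:
  B0 = {m0, n0}
  B1 = {m1, n1}
m0 ∈ B0, n0 ∈ B0 → same block
Bisimilar ⇒ trace-equivalent.

traces(P) = traces(Q)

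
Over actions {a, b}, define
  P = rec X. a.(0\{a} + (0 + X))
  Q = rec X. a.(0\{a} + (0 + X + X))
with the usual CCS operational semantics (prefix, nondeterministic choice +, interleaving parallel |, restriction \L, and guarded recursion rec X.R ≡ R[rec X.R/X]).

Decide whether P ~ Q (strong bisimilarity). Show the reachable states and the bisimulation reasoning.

P ~ Q

P's transition system — 2 states:
  s0 = rec X. a.(0\{a} + (0 + X)) ⊢ --a--▸ s1
  s1 = 0\{a} + (0 + (rec X. a.(0\{a} + (0 + X)))) ⊢ --a--▸ s1
Q's transition system — 2 states:
  t0 = rec X. a.(0\{a} + (0 + X + X)) ⊢ --a--▸ t1
  t1 = 0\{a} + (0 + (rec X. a.(0\{a} + (0 + X + X))) + (rec X. a.(0\{a} + (0 + X + X)))) ⊢ --a--▸ t1
Bisimilarity quotient blocks:
  B0 = {s0, s1, t0, t1}
s0 ∈ B0, t0 ∈ B0 → same block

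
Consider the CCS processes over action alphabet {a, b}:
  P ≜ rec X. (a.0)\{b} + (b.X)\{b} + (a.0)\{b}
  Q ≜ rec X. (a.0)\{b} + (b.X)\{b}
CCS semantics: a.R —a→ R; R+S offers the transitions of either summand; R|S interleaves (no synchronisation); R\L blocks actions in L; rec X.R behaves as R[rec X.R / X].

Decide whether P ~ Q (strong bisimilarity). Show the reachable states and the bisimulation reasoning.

YES

LTS(P): 2 reachable states
  p0 = rec X. (a.0)\{b} + (b.X)\{b} + (a.0)\{b} has moves —a→ p1
  p1 = 0\{b} has moves (no moves)
LTS(Q): 2 reachable states
  q0 = rec X. (a.0)\{b} + (b.X)\{b} has moves —a→ q1
  q1 = 0\{b} has moves (no moves)
Bisimilarity quotient blocks:
  B0 = {p0, q0}
  B1 = {p1, q1}
p0 ∈ B0, q0 ∈ B0 → same block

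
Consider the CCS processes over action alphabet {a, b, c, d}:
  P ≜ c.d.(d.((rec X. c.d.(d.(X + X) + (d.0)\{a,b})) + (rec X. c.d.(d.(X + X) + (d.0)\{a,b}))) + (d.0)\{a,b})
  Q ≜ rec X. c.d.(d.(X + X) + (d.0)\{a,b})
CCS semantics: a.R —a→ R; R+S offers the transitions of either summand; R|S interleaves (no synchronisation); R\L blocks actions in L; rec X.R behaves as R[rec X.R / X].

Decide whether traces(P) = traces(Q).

traces(P) = traces(Q)

Reachable graph of P (5 states):
  u0 = c.d.(d.((rec X. c.d.(d.(X + X) + (d.0)\{a,b})) + (rec X. c.d.(d.(X + X) + (d.0)\{a,b}))) + (d.0)\{a,b}) ⊢ —c→ u1
  u1 = d.(d.((rec X. c.d.(d.(X + X) + (d.0)\{a,b})) + (rec X. c.d.(d.(X + X) + (d.0)\{a,b}))) + (d.0)\{a,b}) ⊢ —d→ u2
  u2 = d.((rec X. c.d.(d.(X + X) + (d.0)\{a,b})) + (rec X. c.d.(d.(X + X) + (d.0)\{a,b}))) + (d.0)\{a,b} ⊢ —d→ u3, —d→ u4
  u3 = (rec X. c.d.(d.(X + X) + (d.0)\{a,b})) + (rec X. c.d.(d.(X + X) + (d.0)\{a,b})) ⊢ —c→ u1
  u4 = 0\{a,b} ⊢ (no moves)
Reachable graph of Q (5 states):
  v0 = rec X. c.d.(d.(X + X) + (d.0)\{a,b}) ⊢ —c→ v1
  v1 = d.(d.((rec X. c.d.(d.(X + X) + (d.0)\{a,b})) + (rec X. c.d.(d.(X + X) + (d.0)\{a,b}))) + (d.0)\{a,b}) ⊢ —d→ v2
  v2 = d.((rec X. c.d.(d.(X + X) + (d.0)\{a,b})) + (rec X. c.d.(d.(X + X) + (d.0)\{a,b}))) + (d.0)\{a,b} ⊢ —d→ v3, —d→ v4
  v3 = (rec X. c.d.(d.(X + X) + (d.0)\{a,b})) + (rec X. c.d.(d.(X + X) + (d.0)\{a,b})) ⊢ —c→ v1
  v4 = 0\{a,b} ⊢ (no moves)
Coarsest stable partition (strong bisimilarity classes):
  B0 = {u0, u3, v0, v3}
  B1 = {u1, v1}
  B2 = {u2, v2}
  B3 = {u4, v4}
u0 ∈ B0, v0 ∈ B0 → same block
Bisimilar ⇒ trace-equivalent.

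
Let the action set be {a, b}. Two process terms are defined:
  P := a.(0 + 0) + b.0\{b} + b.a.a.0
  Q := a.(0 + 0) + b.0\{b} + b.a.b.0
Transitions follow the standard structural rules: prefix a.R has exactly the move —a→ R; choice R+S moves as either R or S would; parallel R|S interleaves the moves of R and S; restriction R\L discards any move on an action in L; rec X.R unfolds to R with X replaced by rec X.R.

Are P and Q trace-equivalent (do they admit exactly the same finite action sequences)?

LTS(P): 6 reachable states
  p0 = a.(0 + 0) + b.0\{b} + b.a.a.0 | —a→ p1, —b→ p2, —b→ p3
  p1 = 0 + 0 | ·
  p2 = 0\{b} | ·
  p3 = a.a.0 | —a→ p4
  p4 = a.0 | —a→ p5
  p5 = 0 | ·
LTS(Q): 6 reachable states
  q0 = a.(0 + 0) + b.0\{b} + b.a.b.0 | —a→ q1, —b→ q2, —b→ q3
  q1 = 0 + 0 | ·
  q2 = 0\{b} | ·
  q3 = a.b.0 | —a→ q4
  q4 = b.0 | —b→ q5
  q5 = 0 | ·
Trace ⟨baa⟩ through P, begin at {p0}:
  [1] b ⇒ {p2, p3}
  [2] a ⇒ {p4}
  [3] a ⇒ {p5}
  P completes σ.
Trace ⟨baa⟩ through Q, begin at {q0}:
  [1] b ⇒ {q2, q3}
  [2] a ⇒ {q4}
  [3] a ⇒ no successor for Q

trace-distinct — witness ⟨baa⟩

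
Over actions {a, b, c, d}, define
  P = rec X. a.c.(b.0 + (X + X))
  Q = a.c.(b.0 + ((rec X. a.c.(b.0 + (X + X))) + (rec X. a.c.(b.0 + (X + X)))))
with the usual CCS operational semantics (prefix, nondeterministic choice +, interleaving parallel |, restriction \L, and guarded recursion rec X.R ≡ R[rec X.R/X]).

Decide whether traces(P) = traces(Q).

P's transition system — 4 states:
  u0 = rec X. a.c.(b.0 + (X + X)) → —a→ u1
  u1 = c.(b.0 + ((rec X. a.c.(b.0 + (X + X))) + (rec X. a.c.(b.0 + (X + X))))) → —c→ u2
  u2 = b.0 + ((rec X. a.c.(b.0 + (X + X))) + (rec X. a.c.(b.0 + (X + X)))) → —a→ u1, —b→ u3
  u3 = 0 → stopped
Q's transition system — 4 states:
  v0 = a.c.(b.0 + ((rec X. a.c.(b.0 + (X + X))) + (rec X. a.c.(b.0 + (X + X))))) → —a→ v1
  v1 = c.(b.0 + ((rec X. a.c.(b.0 + (X + X))) + (rec X. a.c.(b.0 + (X + X))))) → —c→ v2
  v2 = b.0 + ((rec X. a.c.(b.0 + (X + X))) + (rec X. a.c.(b.0 + (X + X)))) → —a→ v1, —b→ v3
  v3 = 0 → stopped
Partition-refinement fixed point:
  B0 = {u0, v0}
  B1 = {u1, v1}
  B2 = {u2, v2}
  B3 = {u3, v3}
u0 ∈ B0, v0 ∈ B0 → same block
Bisimilar ⇒ trace-equivalent.

trace-equivalent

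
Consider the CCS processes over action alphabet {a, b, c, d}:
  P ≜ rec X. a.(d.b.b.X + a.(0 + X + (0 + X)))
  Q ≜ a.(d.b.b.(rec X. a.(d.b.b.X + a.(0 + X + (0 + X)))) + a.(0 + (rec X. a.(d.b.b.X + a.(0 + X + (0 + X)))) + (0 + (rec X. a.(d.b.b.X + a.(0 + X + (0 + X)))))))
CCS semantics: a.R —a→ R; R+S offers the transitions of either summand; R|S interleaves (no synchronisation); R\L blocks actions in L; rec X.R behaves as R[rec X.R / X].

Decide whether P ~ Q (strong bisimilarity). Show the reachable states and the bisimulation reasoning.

P ~ Q

LTS(P): 5 reachable states
  m0 = rec X. a.(d.b.b.X + a.(0 + X + (0 + X))) ⊢ --a--▸ m1
  m1 = d.b.b.(rec X. a.(d.b.b.X + a.(0 + X + (0 + X)))) + a.(0 + (rec X. a.(d.b.b.X + a.(0 + X + (0 + X)))) + (0 + (rec X. a.(d.b.b.X + a.(0 + X + (0 + X)))))) ⊢ --a--▸ m2, --d--▸ m3
  m2 = 0 + (rec X. a.(d.b.b.X + a.(0 + X + (0 + X)))) + (0 + (rec X. a.(d.b.b.X + a.(0 + X + (0 + X))))) ⊢ --a--▸ m1
  m3 = b.b.(rec X. a.(d.b.b.X + a.(0 + X + (0 + X)))) ⊢ --b--▸ m4
  m4 = b.(rec X. a.(d.b.b.X + a.(0 + X + (0 + X)))) ⊢ --b--▸ m0
LTS(Q): 6 reachable states
  n0 = a.(d.b.b.(rec X. a.(d.b.b.X + a.(0 + X + (0 + X)))) + a.(0 + (rec X. a.(d.b.b.X + a.(0 + X + (0 + X)))) + (0 + (rec X. a.(d.b.b.X + a.(0 + X + (0 + X))))))) ⊢ --a--▸ n1
  n1 = d.b.b.(rec X. a.(d.b.b.X + a.(0 + X + (0 + X)))) + a.(0 + (rec X. a.(d.b.b.X + a.(0 + X + (0 + X)))) + (0 + (rec X. a.(d.b.b.X + a.(0 + X + (0 + X)))))) ⊢ --a--▸ n2, --d--▸ n3
  n2 = 0 + (rec X. a.(d.b.b.X + a.(0 + X + (0 + X)))) + (0 + (rec X. a.(d.b.b.X + a.(0 + X + (0 + X))))) ⊢ --a--▸ n1
  n3 = b.b.(rec X. a.(d.b.b.X + a.(0 + X + (0 + X)))) ⊢ --b--▸ n4
  n4 = b.(rec X. a.(d.b.b.X + a.(0 + X + (0 + X)))) ⊢ --b--▸ n5
  n5 = rec X. a.(d.b.b.X + a.(0 + X + (0 + X))) ⊢ --a--▸ n1
Bisimilarity quotient blocks:
  B0 = {m0, m2, n0, n2, n5}
  B1 = {m1, n1}
  B2 = {m3, n3}
  B3 = {m4, n4}
m0 ∈ B0, n0 ∈ B0 → same block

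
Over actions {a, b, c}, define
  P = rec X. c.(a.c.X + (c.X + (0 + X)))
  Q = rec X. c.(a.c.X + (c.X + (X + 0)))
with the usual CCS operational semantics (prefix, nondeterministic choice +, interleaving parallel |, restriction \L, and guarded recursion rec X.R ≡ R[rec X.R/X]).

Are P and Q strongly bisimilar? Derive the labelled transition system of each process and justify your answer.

Reachable graph of P (3 states):
  m0 = rec X. c.(a.c.X + (c.X + (0 + X))) → =c=> m1
  m1 = a.c.(rec X. c.(a.c.X + (c.X + (0 + X)))) + (c.(rec X. c.(a.c.X + (c.X + (0 + X)))) + (0 + (rec X. c.(a.c.X + (c.X + (0 + X)))))) → =a=> m2, =c=> m0, =c=> m1
  m2 = c.(rec X. c.(a.c.X + (c.X + (0 + X)))) → =c=> m0
Reachable graph of Q (3 states):
  n0 = rec X. c.(a.c.X + (c.X + (X + 0))) → =c=> n1
  n1 = a.c.(rec X. c.(a.c.X + (c.X + (X + 0)))) + (c.(rec X. c.(a.c.X + (c.X + (X + 0)))) + ((rec X. c.(a.c.X + (c.X + (X + 0)))) + 0)) → =a=> n2, =c=> n0, =c=> n1
  n2 = c.(rec X. c.(a.c.X + (c.X + (X + 0)))) → =c=> n0
Partition-refinement fixed point:
  B0 = {m0, n0}
  B1 = {m1, n1}
  B2 = {m2, n2}
m0 ∈ B0, n0 ∈ B0 → same block

bisimilar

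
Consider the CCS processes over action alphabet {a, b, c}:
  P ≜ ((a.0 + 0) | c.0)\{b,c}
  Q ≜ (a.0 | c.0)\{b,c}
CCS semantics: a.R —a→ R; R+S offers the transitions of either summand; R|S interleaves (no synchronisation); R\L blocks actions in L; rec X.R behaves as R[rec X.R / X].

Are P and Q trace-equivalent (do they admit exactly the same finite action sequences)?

P's transition system — 2 states:
  p0 = ((a.0 + 0) | c.0)\{b,c} | -a-> p1
  p1 = (0 | c.0)\{b,c} | ∅
Q's transition system — 2 states:
  q0 = (a.0 | c.0)\{b,c} | -a-> q1
  q1 = (0 | c.0)\{b,c} | ∅
Partition-refinement fixed point:
  B0 = {p0, q0}
  B1 = {p1, q1}
p0 ∈ B0, q0 ∈ B0 → same block
Bisimilar ⇒ trace-equivalent.

traces(P) = traces(Q)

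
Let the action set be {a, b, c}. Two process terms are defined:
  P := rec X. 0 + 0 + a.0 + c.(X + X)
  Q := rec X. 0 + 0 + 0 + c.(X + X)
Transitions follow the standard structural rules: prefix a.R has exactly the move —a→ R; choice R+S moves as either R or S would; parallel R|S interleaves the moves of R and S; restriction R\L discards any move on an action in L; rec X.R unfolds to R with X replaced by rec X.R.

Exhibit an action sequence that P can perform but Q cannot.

a

LTS(P): 3 reachable states
  m0 = rec X. 0 + 0 + a.0 + c.(X + X) | -a-> m1, -c-> m2
  m1 = 0 | deadlocked
  m2 = (rec X. 0 + 0 + a.0 + c.(X + X)) + (rec X. 0 + 0 + a.0 + c.(X + X)) | -a-> m1, -c-> m2
LTS(Q): 2 reachable states
  n0 = rec X. 0 + 0 + 0 + c.(X + X) | -c-> n1
  n1 = (rec X. 0 + 0 + 0 + c.(X + X)) + (rec X. 0 + 0 + 0 + c.(X + X)) | -c-> n1
Executing a from P (initial set {m0}):
  [1] a ⇒ {m1}
  — P admits the full trace.
Executing a from Q (initial set {n0}):
  [1] a ⇒ no successor for Q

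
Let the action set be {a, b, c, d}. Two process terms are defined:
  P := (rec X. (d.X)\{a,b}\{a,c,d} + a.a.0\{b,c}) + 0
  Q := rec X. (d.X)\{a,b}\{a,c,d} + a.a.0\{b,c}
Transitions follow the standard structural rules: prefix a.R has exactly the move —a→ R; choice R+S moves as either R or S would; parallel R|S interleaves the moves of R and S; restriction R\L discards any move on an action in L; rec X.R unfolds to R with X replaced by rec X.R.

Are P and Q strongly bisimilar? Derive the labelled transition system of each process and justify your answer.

YES

P's transition system — 3 states:
  s0 = (rec X. (d.X)\{a,b}\{a,c,d} + a.a.0\{b,c}) + 0 → -a-> s1
  s1 = a.0\{b,c} → -a-> s2
  s2 = 0\{b,c} → ∅
Q's transition system — 3 states:
  t0 = rec X. (d.X)\{a,b}\{a,c,d} + a.a.0\{b,c} → -a-> t1
  t1 = a.0\{b,c} → -a-> t2
  t2 = 0\{b,c} → ∅
Bisimilarity quotient blocks:
  B0 = {s0, t0}
  B1 = {s1, t1}
  B2 = {s2, t2}
s0 ∈ B0, t0 ∈ B0 → same block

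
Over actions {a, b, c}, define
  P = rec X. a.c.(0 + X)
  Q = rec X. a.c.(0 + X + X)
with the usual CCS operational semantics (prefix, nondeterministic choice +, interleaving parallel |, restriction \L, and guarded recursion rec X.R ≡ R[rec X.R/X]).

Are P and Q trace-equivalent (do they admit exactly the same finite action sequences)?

Reachable graph of P (3 states):
  u0 = rec X. a.c.(0 + X) has moves -a-> u1
  u1 = c.(0 + (rec X. a.c.(0 + X))) has moves -c-> u2
  u2 = 0 + (rec X. a.c.(0 + X)) has moves -a-> u1
Reachable graph of Q (3 states):
  v0 = rec X. a.c.(0 + X + X) has moves -a-> v1
  v1 = c.(0 + (rec X. a.c.(0 + X + X)) + (rec X. a.c.(0 + X + X))) has moves -c-> v2
  v2 = 0 + (rec X. a.c.(0 + X + X)) + (rec X. a.c.(0 + X + X)) has moves -a-> v1
Coarsest stable partition (strong bisimilarity classes):
  B0 = {u0, u2, v0, v2}
  B1 = {u1, v1}
u0 ∈ B0, v0 ∈ B0 → same block
Bisimilar ⇒ trace-equivalent.

traces(P) = traces(Q)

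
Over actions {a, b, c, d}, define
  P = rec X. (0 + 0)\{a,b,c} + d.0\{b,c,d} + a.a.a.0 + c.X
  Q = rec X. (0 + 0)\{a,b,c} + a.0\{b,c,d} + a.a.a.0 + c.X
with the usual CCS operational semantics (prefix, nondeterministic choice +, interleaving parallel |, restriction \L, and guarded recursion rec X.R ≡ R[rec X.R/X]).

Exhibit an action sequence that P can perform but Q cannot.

d

P's transition system — 5 states:
  u0 = rec X. (0 + 0)\{a,b,c} + d.0\{b,c,d} + a.a.a.0 + c.X has moves --a--▸ u1, --c--▸ u0, --d--▸ u2
  u1 = a.a.0 has moves --a--▸ u3
  u2 = 0\{b,c,d} has moves ∅
  u3 = a.0 has moves --a--▸ u4
  u4 = 0 has moves ∅
Q's transition system — 5 states:
  v0 = rec X. (0 + 0)\{a,b,c} + a.0\{b,c,d} + a.a.a.0 + c.X has moves --a--▸ v1, --a--▸ v2, --c--▸ v0
  v1 = 0\{b,c,d} has moves ∅
  v2 = a.a.0 has moves --a--▸ v3
  v3 = a.0 has moves --a--▸ v4
  v4 = 0 has moves ∅
Trace ⟨d⟩ through P, begin at {u0}:
  after d @ step 1: {u2}
  — P admits the full trace.
Trace ⟨d⟩ through Q, begin at {v0}:
  after d @ step 1: ∅  — Q cannot continue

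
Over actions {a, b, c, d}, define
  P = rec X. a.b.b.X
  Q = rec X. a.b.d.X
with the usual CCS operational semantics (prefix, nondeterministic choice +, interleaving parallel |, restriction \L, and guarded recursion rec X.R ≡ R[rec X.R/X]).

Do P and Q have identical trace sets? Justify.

trace-distinct — witness ⟨abb⟩

P's transition system — 3 states:
  p0 = rec X. a.b.b.X | ··a··> p1
  p1 = b.b.(rec X. a.b.b.X) | ··b··> p2
  p2 = b.(rec X. a.b.b.X) | ··b··> p0
Q's transition system — 3 states:
  q0 = rec X. a.b.d.X | ··a··> q1
  q1 = b.d.(rec X. a.b.d.X) | ··b··> q2
  q2 = d.(rec X. a.b.d.X) | ··d··> q0
Trace ⟨abb⟩ through P, begin at {p0}:
  step 1 (a): {p1}
  step 2 (b): {p2}
  step 3 (b): {p0}
  ✓ P
Trace ⟨abb⟩ through Q, begin at {q0}:
  step 1 (a): {q1}
  step 2 (b): {q2}
  step 3 (b): no successor for Q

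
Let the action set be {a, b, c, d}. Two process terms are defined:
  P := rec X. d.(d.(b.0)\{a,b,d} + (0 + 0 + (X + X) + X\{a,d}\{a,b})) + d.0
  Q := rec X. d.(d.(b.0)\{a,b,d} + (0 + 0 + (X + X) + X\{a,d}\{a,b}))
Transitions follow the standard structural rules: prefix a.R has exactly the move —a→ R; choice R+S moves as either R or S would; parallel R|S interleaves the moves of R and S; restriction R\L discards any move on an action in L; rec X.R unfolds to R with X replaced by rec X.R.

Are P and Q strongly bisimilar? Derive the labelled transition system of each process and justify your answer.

P ≁ Q

P's transition system — 4 states:
  s0 = rec X. d.(d.(b.0)\{a,b,d} + (0 + 0 + (X + X) + X\{a,d}\{a,b})) + d.0 has moves -d-> s1, -d-> s2
  s1 = 0 has moves ·
  s2 = d.(b.0)\{a,b,d} + (0 + 0 + ((rec X. d.(d.(b.0)\{a,b,d} + (0 + 0 + (X + X) + X\{a,d}\{a,b})) + d.0) + (rec X. d.(d.(b.0)\{a,b,d} + (0 + 0 + (X + X) + X\{a,d}\{a,b})) + d.0)) + (rec X. d.(d.(b.0)\{a,b,d} + (0 + 0 + (X + X) + X\{a,d}\{a,b})) + d.0)\{a,d}\{a,b}) has moves -d-> s1, -d-> s2, -d-> s3
  s3 = (b.0)\{a,b,d} has moves ·
Q's transition system — 3 states:
  t0 = rec X. d.(d.(b.0)\{a,b,d} + (0 + 0 + (X + X) + X\{a,d}\{a,b})) has moves -d-> t1
  t1 = d.(b.0)\{a,b,d} + (0 + 0 + ((rec X. d.(d.(b.0)\{a,b,d} + (0 + 0 + (X + X) + X\{a,d}\{a,b}))) + (rec X. d.(d.(b.0)\{a,b,d} + (0 + 0 + (X + X) + X\{a,d}\{a,b})))) + (rec X. d.(d.(b.0)\{a,b,d} + (0 + 0 + (X + X) + X\{a,d}\{a,b})))\{a,d}\{a,b}) has moves -d-> t1, -d-> t2
  t2 = (b.0)\{a,b,d} has moves ·
Coarsest stable partition (strong bisimilarity classes):
  B0 = {s0, s2, t1}
  B1 = {s1, s3, t2}
  B2 = {t0}
s0 ∈ B0, t0 ∈ B2 → different blocks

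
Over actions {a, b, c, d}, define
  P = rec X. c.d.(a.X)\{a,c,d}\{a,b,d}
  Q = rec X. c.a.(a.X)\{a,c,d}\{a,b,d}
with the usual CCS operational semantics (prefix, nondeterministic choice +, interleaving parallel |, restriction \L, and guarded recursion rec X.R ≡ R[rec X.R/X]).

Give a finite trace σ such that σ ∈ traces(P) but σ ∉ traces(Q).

LTS(P): 3 reachable states
  m0 = rec X. c.d.(a.X)\{a,c,d}\{a,b,d} has moves —c→ m1
  m1 = d.(a.(rec X. c.d.(a.X)\{a,c,d}\{a,b,d}))\{a,c,d}\{a,b,d} has moves —d→ m2
  m2 = (a.(rec X. c.d.(a.X)\{a,c,d}\{a,b,d}))\{a,c,d}\{a,b,d} has moves deadlocked
LTS(Q): 3 reachable states
  n0 = rec X. c.a.(a.X)\{a,c,d}\{a,b,d} has moves —c→ n1
  n1 = a.(a.(rec X. c.a.(a.X)\{a,c,d}\{a,b,d}))\{a,c,d}\{a,b,d} has moves —a→ n2
  n2 = (a.(rec X. c.a.(a.X)\{a,c,d}\{a,b,d}))\{a,c,d}\{a,b,d} has moves deadlocked
Run σ = ⟨cd⟩ on P: start {m0}
  step 1 (c): {m1}
  step 2 (d): {m2}
  P completes σ.
Run σ = ⟨cd⟩ on Q: start {n0}
  step 1 (c): {n1}
  step 2 (d): ∅ (Q stuck)

cd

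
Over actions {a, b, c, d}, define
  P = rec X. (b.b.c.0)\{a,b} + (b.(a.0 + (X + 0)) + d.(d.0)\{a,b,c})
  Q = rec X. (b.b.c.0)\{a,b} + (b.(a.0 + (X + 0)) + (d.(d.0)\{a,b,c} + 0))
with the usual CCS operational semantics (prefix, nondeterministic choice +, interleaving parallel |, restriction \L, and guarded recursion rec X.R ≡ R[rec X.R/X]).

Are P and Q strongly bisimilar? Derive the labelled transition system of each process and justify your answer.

P ~ Q

P's transition system — 5 states:
  p0 = rec X. (b.b.c.0)\{a,b} + (b.(a.0 + (X + 0)) + d.(d.0)\{a,b,c}) :: ··b··> p1, ··d··> p2
  p1 = a.0 + ((rec X. (b.b.c.0)\{a,b} + (b.(a.0 + (X + 0)) + d.(d.0)\{a,b,c})) + 0) :: ··a··> p3, ··b··> p1, ··d··> p2
  p2 = (d.0)\{a,b,c} :: ··d··> p4
  p3 = 0 :: ∅
  p4 = 0\{a,b,c} :: ∅
Q's transition system — 5 states:
  q0 = rec X. (b.b.c.0)\{a,b} + (b.(a.0 + (X + 0)) + (d.(d.0)\{a,b,c} + 0)) :: ··b··> q1, ··d··> q2
  q1 = a.0 + ((rec X. (b.b.c.0)\{a,b} + (b.(a.0 + (X + 0)) + (d.(d.0)\{a,b,c} + 0))) + 0) :: ··a··> q3, ··b··> q1, ··d··> q2
  q2 = (d.0)\{a,b,c} :: ··d··> q4
  q3 = 0 :: ∅
  q4 = 0\{a,b,c} :: ∅
Coarsest stable partition (strong bisimilarity classes):
  B0 = {p0, q0}
  B1 = {p1, q1}
  B2 = {p3, p4, q3, q4}
  B3 = {p2, q2}
p0 ∈ B0, q0 ∈ B0 → same block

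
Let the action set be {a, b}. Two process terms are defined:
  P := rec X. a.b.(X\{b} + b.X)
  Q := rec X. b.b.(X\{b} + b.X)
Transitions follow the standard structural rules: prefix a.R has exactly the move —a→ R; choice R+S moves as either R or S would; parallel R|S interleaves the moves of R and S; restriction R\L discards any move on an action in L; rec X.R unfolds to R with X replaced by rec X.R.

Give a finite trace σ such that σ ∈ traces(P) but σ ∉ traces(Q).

a

Reachable graph of P (4 states):
  u0 = rec X. a.b.(X\{b} + b.X) → =a=> u1
  u1 = b.((rec X. a.b.(X\{b} + b.X))\{b} + b.(rec X. a.b.(X\{b} + b.X))) → =b=> u2
  u2 = (rec X. a.b.(X\{b} + b.X))\{b} + b.(rec X. a.b.(X\{b} + b.X)) → =a=> u3, =b=> u0
  u3 = (b.((rec X. a.b.(X\{b} + b.X))\{b} + b.(rec X. a.b.(X\{b} + b.X))))\{b} → ·
Reachable graph of Q (3 states):
  v0 = rec X. b.b.(X\{b} + b.X) → =b=> v1
  v1 = b.((rec X. b.b.(X\{b} + b.X))\{b} + b.(rec X. b.b.(X\{b} + b.X))) → =b=> v2
  v2 = (rec X. b.b.(X\{b} + b.X))\{b} + b.(rec X. b.b.(X\{b} + b.X)) → =b=> v0
Executing a from P (initial set {u0}):
  after a @ step 1: {u1}
  P completes σ.
Executing a from Q (initial set {v0}):
  after a @ step 1: no successor for Q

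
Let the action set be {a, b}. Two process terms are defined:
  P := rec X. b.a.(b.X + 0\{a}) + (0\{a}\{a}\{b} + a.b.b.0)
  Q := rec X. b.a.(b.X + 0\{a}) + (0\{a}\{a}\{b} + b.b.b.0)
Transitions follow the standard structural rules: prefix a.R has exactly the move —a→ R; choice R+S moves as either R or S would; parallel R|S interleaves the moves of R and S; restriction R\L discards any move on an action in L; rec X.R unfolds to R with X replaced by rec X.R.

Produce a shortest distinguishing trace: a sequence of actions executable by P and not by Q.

LTS(P): 6 reachable states
  s0 = rec X. b.a.(b.X + 0\{a}) + (0\{a}\{a}\{b} + a.b.b.0) ⊢ --a--▸ s1, --b--▸ s2
  s1 = b.b.0 ⊢ --b--▸ s3
  s2 = a.(b.(rec X. b.a.(b.X + 0\{a}) + (0\{a}\{a}\{b} + a.b.b.0)) + 0\{a}) ⊢ --a--▸ s4
  s3 = b.0 ⊢ --b--▸ s5
  s4 = b.(rec X. b.a.(b.X + 0\{a}) + (0\{a}\{a}\{b} + a.b.b.0)) + 0\{a} ⊢ --b--▸ s0
  s5 = 0 ⊢ stopped
LTS(Q): 6 reachable states
  t0 = rec X. b.a.(b.X + 0\{a}) + (0\{a}\{a}\{b} + b.b.b.0) ⊢ --b--▸ t1, --b--▸ t2
  t1 = a.(b.(rec X. b.a.(b.X + 0\{a}) + (0\{a}\{a}\{b} + b.b.b.0)) + 0\{a}) ⊢ --a--▸ t3
  t2 = b.b.0 ⊢ --b--▸ t4
  t3 = b.(rec X. b.a.(b.X + 0\{a}) + (0\{a}\{a}\{b} + b.b.b.0)) + 0\{a} ⊢ --b--▸ t0
  t4 = b.0 ⊢ --b--▸ t5
  t5 = 0 ⊢ stopped
Trace ⟨a⟩ through P, begin at {s0}:
  step 1 (a): {s1}
  ✓ P
Trace ⟨a⟩ through Q, begin at {t0}:
  step 1 (a): no successor for Q

a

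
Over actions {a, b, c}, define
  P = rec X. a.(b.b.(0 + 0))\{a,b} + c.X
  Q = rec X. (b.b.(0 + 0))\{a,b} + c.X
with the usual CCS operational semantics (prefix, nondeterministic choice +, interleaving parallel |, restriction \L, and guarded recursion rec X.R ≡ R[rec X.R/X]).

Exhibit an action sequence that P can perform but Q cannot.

a

Reachable graph of P (2 states):
  s0 = rec X. a.(b.b.(0 + 0))\{a,b} + c.X :: -a-> s1, -c-> s0
  s1 = (b.b.(0 + 0))\{a,b} :: ·
Reachable graph of Q (1 states):
  t0 = rec X. (b.b.(0 + 0))\{a,b} + c.X :: -c-> t0
Trace ⟨a⟩ through P, begin at {s0}:
  step 1 (a): {s1}
  P completes σ.
Trace ⟨a⟩ through Q, begin at {t0}:
  step 1 (a): ∅ (Q stuck)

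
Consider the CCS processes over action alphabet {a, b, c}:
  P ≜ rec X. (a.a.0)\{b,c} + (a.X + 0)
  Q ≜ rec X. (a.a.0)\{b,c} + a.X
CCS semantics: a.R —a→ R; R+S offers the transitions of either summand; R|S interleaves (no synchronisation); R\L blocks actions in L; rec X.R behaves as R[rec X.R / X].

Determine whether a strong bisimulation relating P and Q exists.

Reachable graph of P (3 states):
  p0 = rec X. (a.a.0)\{b,c} + (a.X + 0) has moves =a=> p0, =a=> p1
  p1 = (a.0)\{b,c} has moves =a=> p2
  p2 = 0\{b,c} has moves deadlocked
Reachable graph of Q (3 states):
  q0 = rec X. (a.a.0)\{b,c} + a.X has moves =a=> q0, =a=> q1
  q1 = (a.0)\{b,c} has moves =a=> q2
  q2 = 0\{b,c} has moves deadlocked
Partition-refinement fixed point:
  B0 = {p0, q0}
  B1 = {p1, q1}
  B2 = {p2, q2}
p0 ∈ B0, q0 ∈ B0 → same block

bisimilar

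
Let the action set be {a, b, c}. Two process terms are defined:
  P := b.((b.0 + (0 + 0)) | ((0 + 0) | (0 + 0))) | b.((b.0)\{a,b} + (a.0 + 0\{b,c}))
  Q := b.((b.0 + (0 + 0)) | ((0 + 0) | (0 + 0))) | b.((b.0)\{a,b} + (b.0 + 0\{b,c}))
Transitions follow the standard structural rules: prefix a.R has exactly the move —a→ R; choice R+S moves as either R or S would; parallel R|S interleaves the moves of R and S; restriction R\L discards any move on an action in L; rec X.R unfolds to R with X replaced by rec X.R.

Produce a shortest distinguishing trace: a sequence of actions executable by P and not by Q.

P's transition system — 9 states:
  s0 = b.((b.0 + (0 + 0)) | ((0 + 0) | (0 + 0))) | b.((b.0)\{a,b} + (a.0 + 0\{b,c})) → —b→ s1, —b→ s2
  s1 = (b.0 + (0 + 0)) | ((0 + 0) | (0 + 0)) | b.((b.0)\{a,b} + (a.0 + 0\{b,c})) → —b→ s3, —b→ s4
  s2 = b.((b.0 + (0 + 0)) | ((0 + 0) | (0 + 0))) | ((b.0)\{a,b} + (a.0 + 0\{b,c})) → —a→ s5, —b→ s3
  s3 = (b.0 + (0 + 0)) | ((0 + 0) | (0 + 0)) | ((b.0)\{a,b} + (a.0 + 0\{b,c})) → —a→ s6, —b→ s7
  s4 = 0 | ((0 + 0) | (0 + 0)) | b.((b.0)\{a,b} + (a.0 + 0\{b,c})) → —b→ s7
  s5 = b.((b.0 + (0 + 0)) | ((0 + 0) | (0 + 0))) | 0 → —b→ s6
  s6 = (b.0 + (0 + 0)) | ((0 + 0) | (0 + 0)) | 0 → —b→ s8
  s7 = 0 | ((0 + 0) | (0 + 0)) | ((b.0)\{a,b} + (a.0 + 0\{b,c})) → —a→ s8
  s8 = 0 | ((0 + 0) | (0 + 0)) | 0 → (no moves)
Q's transition system — 9 states:
  t0 = b.((b.0 + (0 + 0)) | ((0 + 0) | (0 + 0))) | b.((b.0)\{a,b} + (b.0 + 0\{b,c})) → —b→ t1, —b→ t2
  t1 = (b.0 + (0 + 0)) | ((0 + 0) | (0 + 0)) | b.((b.0)\{a,b} + (b.0 + 0\{b,c})) → —b→ t3, —b→ t4
  t2 = b.((b.0 + (0 + 0)) | ((0 + 0) | (0 + 0))) | ((b.0)\{a,b} + (b.0 + 0\{b,c})) → —b→ t3, —b→ t5
  t3 = (b.0 + (0 + 0)) | ((0 + 0) | (0 + 0)) | ((b.0)\{a,b} + (b.0 + 0\{b,c})) → —b→ t6, —b→ t7
  t4 = 0 | ((0 + 0) | (0 + 0)) | b.((b.0)\{a,b} + (b.0 + 0\{b,c})) → —b→ t7
  t5 = b.((b.0 + (0 + 0)) | ((0 + 0) | (0 + 0))) | 0 → —b→ t6
  t6 = (b.0 + (0 + 0)) | ((0 + 0) | (0 + 0)) | 0 → —b→ t8
  t7 = 0 | ((0 + 0) | (0 + 0)) | ((b.0)\{a,b} + (b.0 + 0\{b,c})) → —b→ t8
  t8 = 0 | ((0 + 0) | (0 + 0)) | 0 → (no moves)
Executing ba from P (initial set {s0}):
  [1] b ⇒ {s1, s2}
  [2] a ⇒ {s5}
  ✓ P
Executing ba from Q (initial set {t0}):
  [1] b ⇒ {t1, t2}
  [2] a ⇒ ∅ (Q stuck)

ba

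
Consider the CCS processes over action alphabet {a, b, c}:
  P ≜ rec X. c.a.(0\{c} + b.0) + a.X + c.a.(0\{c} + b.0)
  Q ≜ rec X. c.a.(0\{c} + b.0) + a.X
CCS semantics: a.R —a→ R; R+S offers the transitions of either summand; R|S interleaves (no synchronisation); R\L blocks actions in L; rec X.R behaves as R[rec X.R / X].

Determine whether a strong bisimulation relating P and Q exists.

YES

Reachable graph of P (4 states):
  s0 = rec X. c.a.(0\{c} + b.0) + a.X + c.a.(0\{c} + b.0) | —a→ s0, —c→ s1
  s1 = a.(0\{c} + b.0) | —a→ s2
  s2 = 0\{c} + b.0 | —b→ s3
  s3 = 0 | deadlocked
Reachable graph of Q (4 states):
  t0 = rec X. c.a.(0\{c} + b.0) + a.X | —a→ t0, —c→ t1
  t1 = a.(0\{c} + b.0) | —a→ t2
  t2 = 0\{c} + b.0 | —b→ t3
  t3 = 0 | deadlocked
Bisimilarity quotient blocks:
  B0 = {s0, t0}
  B1 = {s1, t1}
  B2 = {s2, t2}
  B3 = {s3, t3}
s0 ∈ B0, t0 ∈ B0 → same block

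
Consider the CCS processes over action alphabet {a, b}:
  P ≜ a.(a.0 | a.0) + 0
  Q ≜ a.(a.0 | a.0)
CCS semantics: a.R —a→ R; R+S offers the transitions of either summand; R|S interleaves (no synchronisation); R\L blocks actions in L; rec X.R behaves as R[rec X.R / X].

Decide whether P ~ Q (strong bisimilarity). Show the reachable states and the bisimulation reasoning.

Reachable graph of P (5 states):
  u0 = a.(a.0 | a.0) + 0 ⊢ =a=> u1
  u1 = a.0 | a.0 ⊢ =a=> u2, =a=> u3
  u2 = 0 | a.0 ⊢ =a=> u4
  u3 = a.0 | 0 ⊢ =a=> u4
  u4 = 0 | 0 ⊢ ∅
Reachable graph of Q (5 states):
  v0 = a.(a.0 | a.0) ⊢ =a=> v1
  v1 = a.0 | a.0 ⊢ =a=> v2, =a=> v3
  v2 = 0 | a.0 ⊢ =a=> v4
  v3 = a.0 | 0 ⊢ =a=> v4
  v4 = 0 | 0 ⊢ ∅
Partition-refinement fixed point:
  B0 = {u0, v0}
  B1 = {u1, v1}
  B2 = {u2, u3, v2, v3}
  B3 = {u4, v4}
u0 ∈ B0, v0 ∈ B0 → same block

bisimilar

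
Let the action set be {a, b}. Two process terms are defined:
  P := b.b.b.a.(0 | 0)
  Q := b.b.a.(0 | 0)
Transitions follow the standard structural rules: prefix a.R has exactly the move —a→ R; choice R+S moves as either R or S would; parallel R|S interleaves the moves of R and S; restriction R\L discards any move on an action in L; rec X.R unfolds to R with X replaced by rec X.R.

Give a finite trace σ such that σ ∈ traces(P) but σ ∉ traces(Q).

Reachable graph of P (5 states):
  m0 = b.b.b.a.(0 | 0) ⊢ —b→ m1
  m1 = b.b.a.(0 | 0) ⊢ —b→ m2
  m2 = b.a.(0 | 0) ⊢ —b→ m3
  m3 = a.(0 | 0) ⊢ —a→ m4
  m4 = 0 | 0 ⊢ (no moves)
Reachable graph of Q (4 states):
  n0 = b.b.a.(0 | 0) ⊢ —b→ n1
  n1 = b.a.(0 | 0) ⊢ —b→ n2
  n2 = a.(0 | 0) ⊢ —a→ n3
  n3 = 0 | 0 ⊢ (no moves)
Trace ⟨bbb⟩ through P, begin at {m0}:
  [1] b ⇒ {m1}
  [2] b ⇒ {m2}
  [3] b ⇒ {m3}
  ✓ P
Trace ⟨bbb⟩ through Q, begin at {n0}:
  [1] b ⇒ {n1}
  [2] b ⇒ {n2}
  [3] b ⇒ ∅ (Q stuck)

bbb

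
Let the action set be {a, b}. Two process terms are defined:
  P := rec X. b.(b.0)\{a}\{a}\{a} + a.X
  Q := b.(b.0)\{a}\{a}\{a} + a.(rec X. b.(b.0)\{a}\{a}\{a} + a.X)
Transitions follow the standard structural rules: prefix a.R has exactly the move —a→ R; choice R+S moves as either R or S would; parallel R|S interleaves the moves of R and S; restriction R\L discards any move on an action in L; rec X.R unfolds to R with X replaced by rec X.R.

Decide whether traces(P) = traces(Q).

YES

P's transition system — 3 states:
  u0 = rec X. b.(b.0)\{a}\{a}\{a} + a.X :: —a→ u0, —b→ u1
  u1 = (b.0)\{a}\{a}\{a} :: —b→ u2
  u2 = 0\{a}\{a}\{a} :: ·
Q's transition system — 4 states:
  v0 = b.(b.0)\{a}\{a}\{a} + a.(rec X. b.(b.0)\{a}\{a}\{a} + a.X) :: —a→ v1, —b→ v2
  v1 = rec X. b.(b.0)\{a}\{a}\{a} + a.X :: —a→ v1, —b→ v2
  v2 = (b.0)\{a}\{a}\{a} :: —b→ v3
  v3 = 0\{a}\{a}\{a} :: ·
Coarsest stable partition (strong bisimilarity classes):
  B0 = {u0, v0, v1}
  B1 = {u1, v2}
  B2 = {u2, v3}
u0 ∈ B0, v0 ∈ B0 → same block
Bisimilar ⇒ trace-equivalent.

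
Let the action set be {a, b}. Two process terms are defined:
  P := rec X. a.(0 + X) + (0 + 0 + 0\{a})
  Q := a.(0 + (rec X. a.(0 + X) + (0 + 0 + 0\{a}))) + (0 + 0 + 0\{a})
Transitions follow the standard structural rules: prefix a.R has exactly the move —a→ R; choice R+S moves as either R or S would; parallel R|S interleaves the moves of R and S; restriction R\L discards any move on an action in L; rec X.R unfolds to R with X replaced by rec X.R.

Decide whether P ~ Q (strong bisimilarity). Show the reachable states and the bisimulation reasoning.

YES

Reachable graph of P (2 states):
  u0 = rec X. a.(0 + X) + (0 + 0 + 0\{a}) | —a→ u1
  u1 = 0 + (rec X. a.(0 + X) + (0 + 0 + 0\{a})) | —a→ u1
Reachable graph of Q (2 states):
  v0 = a.(0 + (rec X. a.(0 + X) + (0 + 0 + 0\{a}))) + (0 + 0 + 0\{a}) | —a→ v1
  v1 = 0 + (rec X. a.(0 + X) + (0 + 0 + 0\{a})) | —a→ v1
Coarsest stable partition (strong bisimilarity classes):
  B0 = {u0, u1, v0, v1}
u0 ∈ B0, v0 ∈ B0 → same block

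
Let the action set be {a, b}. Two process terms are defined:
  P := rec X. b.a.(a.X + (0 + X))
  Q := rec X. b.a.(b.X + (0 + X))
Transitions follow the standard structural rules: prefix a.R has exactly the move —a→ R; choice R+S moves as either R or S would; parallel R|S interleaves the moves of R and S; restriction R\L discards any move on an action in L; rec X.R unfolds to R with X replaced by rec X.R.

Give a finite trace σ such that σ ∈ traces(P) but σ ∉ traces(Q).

Reachable graph of P (3 states):
  m0 = rec X. b.a.(a.X + (0 + X)) has moves =b=> m1
  m1 = a.(a.(rec X. b.a.(a.X + (0 + X))) + (0 + (rec X. b.a.(a.X + (0 + X))))) has moves =a=> m2
  m2 = a.(rec X. b.a.(a.X + (0 + X))) + (0 + (rec X. b.a.(a.X + (0 + X)))) has moves =a=> m0, =b=> m1
Reachable graph of Q (3 states):
  n0 = rec X. b.a.(b.X + (0 + X)) has moves =b=> n1
  n1 = a.(b.(rec X. b.a.(b.X + (0 + X))) + (0 + (rec X. b.a.(b.X + (0 + X))))) has moves =a=> n2
  n2 = b.(rec X. b.a.(b.X + (0 + X))) + (0 + (rec X. b.a.(b.X + (0 + X)))) has moves =b=> n0, =b=> n1
Run σ = ⟨baa⟩ on P: start {m0}
  [1] b ⇒ {m1}
  [2] a ⇒ {m2}
  [3] a ⇒ {m0}
  ✓ P
Run σ = ⟨baa⟩ on Q: start {n0}
  [1] b ⇒ {n1}
  [2] a ⇒ {n2}
  [3] a ⇒ ∅  — Q cannot continue

baa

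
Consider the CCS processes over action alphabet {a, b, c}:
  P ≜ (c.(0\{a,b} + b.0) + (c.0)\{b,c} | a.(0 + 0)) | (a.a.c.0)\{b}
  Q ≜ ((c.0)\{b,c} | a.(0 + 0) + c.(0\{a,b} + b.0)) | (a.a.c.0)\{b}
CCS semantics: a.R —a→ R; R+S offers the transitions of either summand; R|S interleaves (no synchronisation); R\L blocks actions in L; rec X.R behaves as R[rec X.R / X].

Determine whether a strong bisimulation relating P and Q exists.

P's transition system — 16 states:
  u0 = (c.(0\{a,b} + b.0) + (c.0)\{b,c} | a.(0 + 0)) | (a.a.c.0)\{b} | ··a··> u1, ··a··> u2, ··c··> u3
  u1 = (c.(0\{a,b} + b.0) + (c.0)\{b,c} | a.(0 + 0)) | (a.c.0)\{b} | ··a··> u4, ··a··> u5, ··c··> u6
  u2 = (c.0)\{b,c} | (0 + 0) | (a.a.c.0)\{b} | ··a··> u5
  u3 = (0\{a,b} + b.0) | (a.a.c.0)\{b} | ··a··> u6, ··b··> u7
  u4 = (c.(0\{a,b} + b.0) + (c.0)\{b,c} | a.(0 + 0)) | (c.0)\{b} | ··a··> u8, ··c··> u10, ··c··> u9
  u5 = (c.0)\{b,c} | (0 + 0) | (a.c.0)\{b} | ··a··> u8
  u6 = (0\{a,b} + b.0) | (a.c.0)\{b} | ··a··> u9, ··b··> u11
  u7 = 0 | (a.a.c.0)\{b} | ··a··> u11
  u8 = (c.0)\{b,c} | (0 + 0) | (c.0)\{b} | ··c··> u12
  u9 = (0\{a,b} + b.0) | (c.0)\{b} | ··b··> u13, ··c··> u14
  u10 = (c.(0\{a,b} + b.0) + (c.0)\{b,c} | a.(0 + 0)) | 0\{b} | ··a··> u12, ··c··> u14
  u11 = 0 | (a.c.0)\{b} | ··a··> u13
  u12 = (c.0)\{b,c} | (0 + 0) | 0\{b} | (no moves)
  u13 = 0 | (c.0)\{b} | ··c··> u15
  u14 = (0\{a,b} + b.0) | 0\{b} | ··b··> u15
  u15 = 0 | 0\{b} | (no moves)
Q's transition system — 16 states:
  v0 = ((c.0)\{b,c} | a.(0 + 0) + c.(0\{a,b} + b.0)) | (a.a.c.0)\{b} | ··a··> v1, ··a··> v2, ··c··> v3
  v1 = ((c.0)\{b,c} | a.(0 + 0) + c.(0\{a,b} + b.0)) | (a.c.0)\{b} | ··a··> v4, ··a··> v5, ··c··> v6
  v2 = (c.0)\{b,c} | (0 + 0) | (a.a.c.0)\{b} | ··a··> v5
  v3 = (0\{a,b} + b.0) | (a.a.c.0)\{b} | ··a··> v6, ··b··> v7
  v4 = ((c.0)\{b,c} | a.(0 + 0) + c.(0\{a,b} + b.0)) | (c.0)\{b} | ··a··> v8, ··c··> v10, ··c··> v9
  v5 = (c.0)\{b,c} | (0 + 0) | (a.c.0)\{b} | ··a··> v8
  v6 = (0\{a,b} + b.0) | (a.c.0)\{b} | ··a··> v10, ··b··> v11
  v7 = 0 | (a.a.c.0)\{b} | ··a··> v11
  v8 = (c.0)\{b,c} | (0 + 0) | (c.0)\{b} | ··c··> v12
  v9 = ((c.0)\{b,c} | a.(0 + 0) + c.(0\{a,b} + b.0)) | 0\{b} | ··a··> v12, ··c··> v13
  v10 = (0\{a,b} + b.0) | (c.0)\{b} | ··b··> v14, ··c··> v13
  v11 = 0 | (a.c.0)\{b} | ··a··> v14
  v12 = (c.0)\{b,c} | (0 + 0) | 0\{b} | (no moves)
  v13 = (0\{a,b} + b.0) | 0\{b} | ··b··> v15
  v14 = 0 | (c.0)\{b} | ··c··> v15
  v15 = 0 | 0\{b} | (no moves)
Coarsest stable partition (strong bisimilarity classes):
  B0 = {u0, v0}
  B1 = {u3, v3}
  B2 = {u2, u7, v2, v7}
  B3 = {u11, u5, v11, v5}
  B4 = {u13, u8, v14, v8}
  B5 = {u12, u15, v12, v15}
  B6 = {u6, v6}
  B7 = {u9, v10}
  B8 = {u14, v13}
  B9 = {u1, v1}
  B10 = {u4, v4}
  B11 = {u10, v9}
u0 ∈ B0, v0 ∈ B0 → same block

P ~ Q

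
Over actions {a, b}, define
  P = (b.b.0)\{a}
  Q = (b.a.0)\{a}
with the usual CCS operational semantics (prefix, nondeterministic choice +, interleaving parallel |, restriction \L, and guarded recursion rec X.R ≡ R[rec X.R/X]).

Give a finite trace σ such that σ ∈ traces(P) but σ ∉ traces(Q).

LTS(P): 3 reachable states
  p0 = (b.b.0)\{a} ⊢ —b→ p1
  p1 = (b.0)\{a} ⊢ —b→ p2
  p2 = 0\{a} ⊢ deadlocked
LTS(Q): 2 reachable states
  q0 = (b.a.0)\{a} ⊢ —b→ q1
  q1 = (a.0)\{a} ⊢ deadlocked
Trace ⟨bb⟩ through P, begin at {p0}:
  step 1 (b): {p1}
  step 2 (b): {p2}
  ✓ P
Trace ⟨bb⟩ through Q, begin at {q0}:
  step 1 (b): {q1}
  step 2 (b): no successor for Q

bb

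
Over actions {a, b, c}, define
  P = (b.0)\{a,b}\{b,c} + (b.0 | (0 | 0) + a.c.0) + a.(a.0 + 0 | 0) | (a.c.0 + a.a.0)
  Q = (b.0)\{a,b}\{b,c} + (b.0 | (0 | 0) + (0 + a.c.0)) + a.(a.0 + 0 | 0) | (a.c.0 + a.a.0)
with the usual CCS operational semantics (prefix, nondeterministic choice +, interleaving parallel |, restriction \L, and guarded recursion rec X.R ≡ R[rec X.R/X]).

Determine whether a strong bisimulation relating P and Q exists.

bisimilar

LTS(P): 15 reachable states
  u0 = (b.0)\{a,b}\{b,c} + (b.0 | (0 | 0) + a.c.0) + a.(a.0 + 0 | 0) | (a.c.0 + a.a.0) | —a→ u1, —a→ u2, —a→ u3, —a→ u4, —b→ u5
  u1 = (a.0 + 0 | 0) | (a.c.0 + a.a.0) | —a→ u6, —a→ u7, —a→ u8
  u2 = a.(a.0 + 0 | 0) | a.0 | —a→ u6, —a→ u9
  u3 = a.(a.0 + 0 | 0) | c.0 | —a→ u7, —c→ u9
  u4 = c.0 | —c→ u10
  u5 = 0 | (0 | 0) | stopped
  u6 = (a.0 + 0 | 0) | a.0 | —a→ u11, —a→ u12
  u7 = (a.0 + 0 | 0) | c.0 | —a→ u13, —c→ u11
  u8 = 0 | (a.c.0 + a.a.0) | —a→ u12, —a→ u13
  u9 = a.(a.0 + 0 | 0) | 0 | —a→ u11
  u10 = 0 | stopped
  u11 = (a.0 + 0 | 0) | 0 | —a→ u14
  u12 = 0 | a.0 | —a→ u14
  u13 = 0 | c.0 | —c→ u14
  u14 = 0 | 0 | stopped
LTS(Q): 15 reachable states
  v0 = (b.0)\{a,b}\{b,c} + (b.0 | (0 | 0) + (0 + a.c.0)) + a.(a.0 + 0 | 0) | (a.c.0 + a.a.0) | —a→ v1, —a→ v2, —a→ v3, —a→ v4, —b→ v5
  v1 = (a.0 + 0 | 0) | (a.c.0 + a.a.0) | —a→ v6, —a→ v7, —a→ v8
  v2 = a.(a.0 + 0 | 0) | a.0 | —a→ v6, —a→ v9
  v3 = a.(a.0 + 0 | 0) | c.0 | —a→ v7, —c→ v9
  v4 = c.0 | —c→ v10
  v5 = 0 | (0 | 0) | stopped
  v6 = (a.0 + 0 | 0) | a.0 | —a→ v11, —a→ v12
  v7 = (a.0 + 0 | 0) | c.0 | —a→ v13, —c→ v11
  v8 = 0 | (a.c.0 + a.a.0) | —a→ v12, —a→ v13
  v9 = a.(a.0 + 0 | 0) | 0 | —a→ v11
  v10 = 0 | stopped
  v11 = (a.0 + 0 | 0) | 0 | —a→ v14
  v12 = 0 | a.0 | —a→ v14
  v13 = 0 | c.0 | —c→ v14
  v14 = 0 | 0 | stopped
Bisimilarity quotient blocks:
  B0 = {u0, v0}
  B1 = {u2, v2}
  B2 = {u6, u9, v6, v9}
  B3 = {u11, u12, v11, v12}
  B4 = {u10, u14, u5, v10, v14, v5}
  B5 = {u3, v3}
  B6 = {u7, v7}
  B7 = {u13, u4, v13, v4}
  B8 = {u1, v1}
  B9 = {u8, v8}
u0 ∈ B0, v0 ∈ B0 → same block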